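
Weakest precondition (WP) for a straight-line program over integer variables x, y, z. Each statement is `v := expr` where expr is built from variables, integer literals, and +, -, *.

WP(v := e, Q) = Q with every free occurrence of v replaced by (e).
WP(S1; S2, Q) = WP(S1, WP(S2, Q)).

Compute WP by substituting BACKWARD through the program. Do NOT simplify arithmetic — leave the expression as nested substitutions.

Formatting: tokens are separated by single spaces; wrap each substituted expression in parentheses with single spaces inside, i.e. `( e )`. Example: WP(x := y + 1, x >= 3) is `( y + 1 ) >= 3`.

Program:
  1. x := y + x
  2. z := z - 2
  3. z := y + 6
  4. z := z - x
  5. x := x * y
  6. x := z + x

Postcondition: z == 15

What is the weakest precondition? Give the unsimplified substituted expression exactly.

Answer: ( ( y + 6 ) - ( y + x ) ) == 15

Derivation:
post: z == 15
stmt 6: x := z + x  -- replace 0 occurrence(s) of x with (z + x)
  => z == 15
stmt 5: x := x * y  -- replace 0 occurrence(s) of x with (x * y)
  => z == 15
stmt 4: z := z - x  -- replace 1 occurrence(s) of z with (z - x)
  => ( z - x ) == 15
stmt 3: z := y + 6  -- replace 1 occurrence(s) of z with (y + 6)
  => ( ( y + 6 ) - x ) == 15
stmt 2: z := z - 2  -- replace 0 occurrence(s) of z with (z - 2)
  => ( ( y + 6 ) - x ) == 15
stmt 1: x := y + x  -- replace 1 occurrence(s) of x with (y + x)
  => ( ( y + 6 ) - ( y + x ) ) == 15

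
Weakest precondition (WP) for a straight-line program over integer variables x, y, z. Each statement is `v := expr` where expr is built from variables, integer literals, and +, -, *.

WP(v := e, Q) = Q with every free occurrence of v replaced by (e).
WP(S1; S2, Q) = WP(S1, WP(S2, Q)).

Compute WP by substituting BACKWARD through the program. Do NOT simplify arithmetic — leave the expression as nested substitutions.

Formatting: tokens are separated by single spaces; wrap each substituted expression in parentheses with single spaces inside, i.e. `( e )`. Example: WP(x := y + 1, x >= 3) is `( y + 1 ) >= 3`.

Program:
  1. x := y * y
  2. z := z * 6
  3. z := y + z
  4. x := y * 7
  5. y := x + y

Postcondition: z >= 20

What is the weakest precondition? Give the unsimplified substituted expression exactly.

post: z >= 20
stmt 5: y := x + y  -- replace 0 occurrence(s) of y with (x + y)
  => z >= 20
stmt 4: x := y * 7  -- replace 0 occurrence(s) of x with (y * 7)
  => z >= 20
stmt 3: z := y + z  -- replace 1 occurrence(s) of z with (y + z)
  => ( y + z ) >= 20
stmt 2: z := z * 6  -- replace 1 occurrence(s) of z with (z * 6)
  => ( y + ( z * 6 ) ) >= 20
stmt 1: x := y * y  -- replace 0 occurrence(s) of x with (y * y)
  => ( y + ( z * 6 ) ) >= 20

Answer: ( y + ( z * 6 ) ) >= 20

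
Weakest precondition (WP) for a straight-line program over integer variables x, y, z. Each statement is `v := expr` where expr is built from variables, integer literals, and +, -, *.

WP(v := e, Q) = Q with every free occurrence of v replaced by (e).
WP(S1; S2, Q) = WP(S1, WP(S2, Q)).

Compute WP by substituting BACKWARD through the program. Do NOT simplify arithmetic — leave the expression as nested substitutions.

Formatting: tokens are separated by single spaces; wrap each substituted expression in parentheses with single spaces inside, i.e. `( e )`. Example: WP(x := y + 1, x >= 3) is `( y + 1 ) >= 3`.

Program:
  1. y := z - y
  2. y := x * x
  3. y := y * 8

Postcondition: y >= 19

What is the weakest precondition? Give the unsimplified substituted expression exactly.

post: y >= 19
stmt 3: y := y * 8  -- replace 1 occurrence(s) of y with (y * 8)
  => ( y * 8 ) >= 19
stmt 2: y := x * x  -- replace 1 occurrence(s) of y with (x * x)
  => ( ( x * x ) * 8 ) >= 19
stmt 1: y := z - y  -- replace 0 occurrence(s) of y with (z - y)
  => ( ( x * x ) * 8 ) >= 19

Answer: ( ( x * x ) * 8 ) >= 19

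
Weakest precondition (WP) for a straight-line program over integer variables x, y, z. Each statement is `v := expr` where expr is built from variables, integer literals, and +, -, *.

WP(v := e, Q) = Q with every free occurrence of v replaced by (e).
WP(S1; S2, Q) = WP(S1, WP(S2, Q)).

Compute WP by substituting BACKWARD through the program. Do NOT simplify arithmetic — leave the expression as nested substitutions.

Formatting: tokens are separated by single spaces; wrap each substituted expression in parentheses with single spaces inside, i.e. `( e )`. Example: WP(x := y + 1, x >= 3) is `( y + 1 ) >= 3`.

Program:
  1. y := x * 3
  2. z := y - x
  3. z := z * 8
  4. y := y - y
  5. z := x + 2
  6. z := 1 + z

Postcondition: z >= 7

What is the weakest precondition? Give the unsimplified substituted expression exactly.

Answer: ( 1 + ( x + 2 ) ) >= 7

Derivation:
post: z >= 7
stmt 6: z := 1 + z  -- replace 1 occurrence(s) of z with (1 + z)
  => ( 1 + z ) >= 7
stmt 5: z := x + 2  -- replace 1 occurrence(s) of z with (x + 2)
  => ( 1 + ( x + 2 ) ) >= 7
stmt 4: y := y - y  -- replace 0 occurrence(s) of y with (y - y)
  => ( 1 + ( x + 2 ) ) >= 7
stmt 3: z := z * 8  -- replace 0 occurrence(s) of z with (z * 8)
  => ( 1 + ( x + 2 ) ) >= 7
stmt 2: z := y - x  -- replace 0 occurrence(s) of z with (y - x)
  => ( 1 + ( x + 2 ) ) >= 7
stmt 1: y := x * 3  -- replace 0 occurrence(s) of y with (x * 3)
  => ( 1 + ( x + 2 ) ) >= 7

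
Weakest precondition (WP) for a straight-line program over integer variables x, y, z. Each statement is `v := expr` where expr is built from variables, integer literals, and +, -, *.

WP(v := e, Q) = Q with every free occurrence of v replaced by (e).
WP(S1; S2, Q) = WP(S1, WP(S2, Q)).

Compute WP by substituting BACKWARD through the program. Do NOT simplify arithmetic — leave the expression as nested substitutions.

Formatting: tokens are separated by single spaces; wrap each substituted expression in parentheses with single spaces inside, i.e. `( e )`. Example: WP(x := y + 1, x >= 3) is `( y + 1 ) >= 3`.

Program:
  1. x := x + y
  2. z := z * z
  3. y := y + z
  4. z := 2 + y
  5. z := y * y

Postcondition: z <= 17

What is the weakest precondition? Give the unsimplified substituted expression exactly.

post: z <= 17
stmt 5: z := y * y  -- replace 1 occurrence(s) of z with (y * y)
  => ( y * y ) <= 17
stmt 4: z := 2 + y  -- replace 0 occurrence(s) of z with (2 + y)
  => ( y * y ) <= 17
stmt 3: y := y + z  -- replace 2 occurrence(s) of y with (y + z)
  => ( ( y + z ) * ( y + z ) ) <= 17
stmt 2: z := z * z  -- replace 2 occurrence(s) of z with (z * z)
  => ( ( y + ( z * z ) ) * ( y + ( z * z ) ) ) <= 17
stmt 1: x := x + y  -- replace 0 occurrence(s) of x with (x + y)
  => ( ( y + ( z * z ) ) * ( y + ( z * z ) ) ) <= 17

Answer: ( ( y + ( z * z ) ) * ( y + ( z * z ) ) ) <= 17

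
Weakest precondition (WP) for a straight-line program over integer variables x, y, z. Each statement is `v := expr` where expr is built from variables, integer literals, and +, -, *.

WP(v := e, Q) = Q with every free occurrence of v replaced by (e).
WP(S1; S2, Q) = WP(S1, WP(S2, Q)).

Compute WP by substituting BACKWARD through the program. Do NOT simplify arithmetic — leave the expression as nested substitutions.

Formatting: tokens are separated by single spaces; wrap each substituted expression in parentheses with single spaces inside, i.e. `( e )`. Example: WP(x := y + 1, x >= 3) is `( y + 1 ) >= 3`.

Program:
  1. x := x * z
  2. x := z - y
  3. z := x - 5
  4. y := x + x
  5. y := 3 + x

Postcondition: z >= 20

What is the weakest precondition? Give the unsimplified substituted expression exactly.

post: z >= 20
stmt 5: y := 3 + x  -- replace 0 occurrence(s) of y with (3 + x)
  => z >= 20
stmt 4: y := x + x  -- replace 0 occurrence(s) of y with (x + x)
  => z >= 20
stmt 3: z := x - 5  -- replace 1 occurrence(s) of z with (x - 5)
  => ( x - 5 ) >= 20
stmt 2: x := z - y  -- replace 1 occurrence(s) of x with (z - y)
  => ( ( z - y ) - 5 ) >= 20
stmt 1: x := x * z  -- replace 0 occurrence(s) of x with (x * z)
  => ( ( z - y ) - 5 ) >= 20

Answer: ( ( z - y ) - 5 ) >= 20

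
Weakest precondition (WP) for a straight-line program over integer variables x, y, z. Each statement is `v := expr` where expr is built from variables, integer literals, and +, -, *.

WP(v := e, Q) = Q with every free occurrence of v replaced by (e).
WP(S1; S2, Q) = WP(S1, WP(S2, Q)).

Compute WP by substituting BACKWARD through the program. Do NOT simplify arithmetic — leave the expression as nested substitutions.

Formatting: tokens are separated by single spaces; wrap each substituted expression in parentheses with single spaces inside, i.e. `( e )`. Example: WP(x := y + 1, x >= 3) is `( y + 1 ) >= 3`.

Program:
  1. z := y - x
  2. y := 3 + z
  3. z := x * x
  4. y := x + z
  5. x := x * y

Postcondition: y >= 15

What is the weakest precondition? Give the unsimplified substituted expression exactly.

Answer: ( x + ( x * x ) ) >= 15

Derivation:
post: y >= 15
stmt 5: x := x * y  -- replace 0 occurrence(s) of x with (x * y)
  => y >= 15
stmt 4: y := x + z  -- replace 1 occurrence(s) of y with (x + z)
  => ( x + z ) >= 15
stmt 3: z := x * x  -- replace 1 occurrence(s) of z with (x * x)
  => ( x + ( x * x ) ) >= 15
stmt 2: y := 3 + z  -- replace 0 occurrence(s) of y with (3 + z)
  => ( x + ( x * x ) ) >= 15
stmt 1: z := y - x  -- replace 0 occurrence(s) of z with (y - x)
  => ( x + ( x * x ) ) >= 15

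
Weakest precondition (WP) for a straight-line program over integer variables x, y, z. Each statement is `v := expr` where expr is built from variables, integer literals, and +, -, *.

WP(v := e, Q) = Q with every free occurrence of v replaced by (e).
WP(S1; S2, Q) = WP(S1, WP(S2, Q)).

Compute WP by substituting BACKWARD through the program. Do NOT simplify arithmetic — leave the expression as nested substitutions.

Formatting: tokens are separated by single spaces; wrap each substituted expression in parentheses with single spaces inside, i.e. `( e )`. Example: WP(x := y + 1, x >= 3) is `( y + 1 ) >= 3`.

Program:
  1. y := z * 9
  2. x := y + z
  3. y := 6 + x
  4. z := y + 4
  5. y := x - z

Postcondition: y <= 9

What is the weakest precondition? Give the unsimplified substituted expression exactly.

Answer: ( ( ( z * 9 ) + z ) - ( ( 6 + ( ( z * 9 ) + z ) ) + 4 ) ) <= 9

Derivation:
post: y <= 9
stmt 5: y := x - z  -- replace 1 occurrence(s) of y with (x - z)
  => ( x - z ) <= 9
stmt 4: z := y + 4  -- replace 1 occurrence(s) of z with (y + 4)
  => ( x - ( y + 4 ) ) <= 9
stmt 3: y := 6 + x  -- replace 1 occurrence(s) of y with (6 + x)
  => ( x - ( ( 6 + x ) + 4 ) ) <= 9
stmt 2: x := y + z  -- replace 2 occurrence(s) of x with (y + z)
  => ( ( y + z ) - ( ( 6 + ( y + z ) ) + 4 ) ) <= 9
stmt 1: y := z * 9  -- replace 2 occurrence(s) of y with (z * 9)
  => ( ( ( z * 9 ) + z ) - ( ( 6 + ( ( z * 9 ) + z ) ) + 4 ) ) <= 9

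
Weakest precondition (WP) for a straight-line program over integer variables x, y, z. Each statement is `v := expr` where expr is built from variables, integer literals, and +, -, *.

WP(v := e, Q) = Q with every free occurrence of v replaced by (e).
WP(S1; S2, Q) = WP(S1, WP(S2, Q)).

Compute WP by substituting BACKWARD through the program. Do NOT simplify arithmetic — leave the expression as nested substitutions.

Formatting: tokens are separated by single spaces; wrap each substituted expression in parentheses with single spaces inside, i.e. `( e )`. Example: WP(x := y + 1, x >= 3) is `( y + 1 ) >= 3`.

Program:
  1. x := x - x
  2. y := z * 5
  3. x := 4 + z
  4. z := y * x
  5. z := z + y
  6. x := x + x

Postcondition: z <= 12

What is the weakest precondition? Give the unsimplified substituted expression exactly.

Answer: ( ( ( z * 5 ) * ( 4 + z ) ) + ( z * 5 ) ) <= 12

Derivation:
post: z <= 12
stmt 6: x := x + x  -- replace 0 occurrence(s) of x with (x + x)
  => z <= 12
stmt 5: z := z + y  -- replace 1 occurrence(s) of z with (z + y)
  => ( z + y ) <= 12
stmt 4: z := y * x  -- replace 1 occurrence(s) of z with (y * x)
  => ( ( y * x ) + y ) <= 12
stmt 3: x := 4 + z  -- replace 1 occurrence(s) of x with (4 + z)
  => ( ( y * ( 4 + z ) ) + y ) <= 12
stmt 2: y := z * 5  -- replace 2 occurrence(s) of y with (z * 5)
  => ( ( ( z * 5 ) * ( 4 + z ) ) + ( z * 5 ) ) <= 12
stmt 1: x := x - x  -- replace 0 occurrence(s) of x with (x - x)
  => ( ( ( z * 5 ) * ( 4 + z ) ) + ( z * 5 ) ) <= 12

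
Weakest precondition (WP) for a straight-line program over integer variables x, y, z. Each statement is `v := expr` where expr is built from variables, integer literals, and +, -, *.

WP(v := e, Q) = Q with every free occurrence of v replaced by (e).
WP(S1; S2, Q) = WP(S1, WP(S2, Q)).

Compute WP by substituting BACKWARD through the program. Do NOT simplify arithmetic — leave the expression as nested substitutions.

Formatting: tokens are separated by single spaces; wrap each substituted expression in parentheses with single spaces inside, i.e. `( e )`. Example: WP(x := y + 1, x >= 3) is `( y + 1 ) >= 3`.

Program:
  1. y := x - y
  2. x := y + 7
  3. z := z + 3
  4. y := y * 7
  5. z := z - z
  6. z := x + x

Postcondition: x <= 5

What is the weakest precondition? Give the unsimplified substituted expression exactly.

Answer: ( ( x - y ) + 7 ) <= 5

Derivation:
post: x <= 5
stmt 6: z := x + x  -- replace 0 occurrence(s) of z with (x + x)
  => x <= 5
stmt 5: z := z - z  -- replace 0 occurrence(s) of z with (z - z)
  => x <= 5
stmt 4: y := y * 7  -- replace 0 occurrence(s) of y with (y * 7)
  => x <= 5
stmt 3: z := z + 3  -- replace 0 occurrence(s) of z with (z + 3)
  => x <= 5
stmt 2: x := y + 7  -- replace 1 occurrence(s) of x with (y + 7)
  => ( y + 7 ) <= 5
stmt 1: y := x - y  -- replace 1 occurrence(s) of y with (x - y)
  => ( ( x - y ) + 7 ) <= 5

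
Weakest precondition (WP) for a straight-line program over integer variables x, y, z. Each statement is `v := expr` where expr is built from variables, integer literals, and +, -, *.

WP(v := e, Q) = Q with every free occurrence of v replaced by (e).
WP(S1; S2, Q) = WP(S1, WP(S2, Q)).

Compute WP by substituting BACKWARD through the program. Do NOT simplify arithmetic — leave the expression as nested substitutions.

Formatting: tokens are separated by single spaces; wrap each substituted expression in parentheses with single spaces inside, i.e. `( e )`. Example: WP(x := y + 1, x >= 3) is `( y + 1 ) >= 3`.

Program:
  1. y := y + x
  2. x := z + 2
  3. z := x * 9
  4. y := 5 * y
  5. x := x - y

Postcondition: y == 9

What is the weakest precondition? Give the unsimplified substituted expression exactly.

post: y == 9
stmt 5: x := x - y  -- replace 0 occurrence(s) of x with (x - y)
  => y == 9
stmt 4: y := 5 * y  -- replace 1 occurrence(s) of y with (5 * y)
  => ( 5 * y ) == 9
stmt 3: z := x * 9  -- replace 0 occurrence(s) of z with (x * 9)
  => ( 5 * y ) == 9
stmt 2: x := z + 2  -- replace 0 occurrence(s) of x with (z + 2)
  => ( 5 * y ) == 9
stmt 1: y := y + x  -- replace 1 occurrence(s) of y with (y + x)
  => ( 5 * ( y + x ) ) == 9

Answer: ( 5 * ( y + x ) ) == 9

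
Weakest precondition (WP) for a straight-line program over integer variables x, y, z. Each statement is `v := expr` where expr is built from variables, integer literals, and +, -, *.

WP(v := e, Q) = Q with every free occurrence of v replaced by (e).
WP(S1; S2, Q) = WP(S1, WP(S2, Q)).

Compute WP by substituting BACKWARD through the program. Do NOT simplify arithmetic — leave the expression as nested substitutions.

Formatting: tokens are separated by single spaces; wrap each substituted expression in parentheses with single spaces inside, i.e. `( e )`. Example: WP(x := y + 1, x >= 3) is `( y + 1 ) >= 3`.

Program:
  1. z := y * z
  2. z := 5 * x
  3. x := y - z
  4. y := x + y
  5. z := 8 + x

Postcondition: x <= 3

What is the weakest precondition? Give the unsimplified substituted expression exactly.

Answer: ( y - ( 5 * x ) ) <= 3

Derivation:
post: x <= 3
stmt 5: z := 8 + x  -- replace 0 occurrence(s) of z with (8 + x)
  => x <= 3
stmt 4: y := x + y  -- replace 0 occurrence(s) of y with (x + y)
  => x <= 3
stmt 3: x := y - z  -- replace 1 occurrence(s) of x with (y - z)
  => ( y - z ) <= 3
stmt 2: z := 5 * x  -- replace 1 occurrence(s) of z with (5 * x)
  => ( y - ( 5 * x ) ) <= 3
stmt 1: z := y * z  -- replace 0 occurrence(s) of z with (y * z)
  => ( y - ( 5 * x ) ) <= 3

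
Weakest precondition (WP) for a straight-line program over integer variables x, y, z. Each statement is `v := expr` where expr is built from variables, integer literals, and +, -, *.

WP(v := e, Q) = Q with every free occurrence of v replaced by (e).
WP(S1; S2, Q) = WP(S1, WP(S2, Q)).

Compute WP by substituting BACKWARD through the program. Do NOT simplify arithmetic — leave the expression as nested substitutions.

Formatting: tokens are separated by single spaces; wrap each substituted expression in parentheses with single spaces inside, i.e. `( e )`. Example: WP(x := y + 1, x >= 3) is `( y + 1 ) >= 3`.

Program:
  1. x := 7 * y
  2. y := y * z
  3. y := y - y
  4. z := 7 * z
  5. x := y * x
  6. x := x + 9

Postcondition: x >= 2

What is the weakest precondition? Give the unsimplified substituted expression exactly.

post: x >= 2
stmt 6: x := x + 9  -- replace 1 occurrence(s) of x with (x + 9)
  => ( x + 9 ) >= 2
stmt 5: x := y * x  -- replace 1 occurrence(s) of x with (y * x)
  => ( ( y * x ) + 9 ) >= 2
stmt 4: z := 7 * z  -- replace 0 occurrence(s) of z with (7 * z)
  => ( ( y * x ) + 9 ) >= 2
stmt 3: y := y - y  -- replace 1 occurrence(s) of y with (y - y)
  => ( ( ( y - y ) * x ) + 9 ) >= 2
stmt 2: y := y * z  -- replace 2 occurrence(s) of y with (y * z)
  => ( ( ( ( y * z ) - ( y * z ) ) * x ) + 9 ) >= 2
stmt 1: x := 7 * y  -- replace 1 occurrence(s) of x with (7 * y)
  => ( ( ( ( y * z ) - ( y * z ) ) * ( 7 * y ) ) + 9 ) >= 2

Answer: ( ( ( ( y * z ) - ( y * z ) ) * ( 7 * y ) ) + 9 ) >= 2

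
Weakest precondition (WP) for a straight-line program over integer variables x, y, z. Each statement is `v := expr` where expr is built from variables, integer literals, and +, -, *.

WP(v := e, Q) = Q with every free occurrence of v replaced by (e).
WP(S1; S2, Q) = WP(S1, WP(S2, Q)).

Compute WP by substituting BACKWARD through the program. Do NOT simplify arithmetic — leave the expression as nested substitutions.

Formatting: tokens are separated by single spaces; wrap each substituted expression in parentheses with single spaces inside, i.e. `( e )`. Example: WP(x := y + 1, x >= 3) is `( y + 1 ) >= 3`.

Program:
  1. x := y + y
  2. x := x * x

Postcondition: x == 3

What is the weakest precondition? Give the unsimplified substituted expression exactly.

Answer: ( ( y + y ) * ( y + y ) ) == 3

Derivation:
post: x == 3
stmt 2: x := x * x  -- replace 1 occurrence(s) of x with (x * x)
  => ( x * x ) == 3
stmt 1: x := y + y  -- replace 2 occurrence(s) of x with (y + y)
  => ( ( y + y ) * ( y + y ) ) == 3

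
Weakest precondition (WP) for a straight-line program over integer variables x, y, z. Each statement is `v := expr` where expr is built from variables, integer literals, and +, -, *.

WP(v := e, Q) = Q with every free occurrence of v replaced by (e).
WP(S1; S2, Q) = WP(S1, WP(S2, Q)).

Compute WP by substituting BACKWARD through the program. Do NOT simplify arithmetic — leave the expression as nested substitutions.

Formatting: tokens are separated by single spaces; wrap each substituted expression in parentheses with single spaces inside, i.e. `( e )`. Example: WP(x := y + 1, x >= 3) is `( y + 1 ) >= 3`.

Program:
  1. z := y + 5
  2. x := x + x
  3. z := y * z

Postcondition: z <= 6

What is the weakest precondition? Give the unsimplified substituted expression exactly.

post: z <= 6
stmt 3: z := y * z  -- replace 1 occurrence(s) of z with (y * z)
  => ( y * z ) <= 6
stmt 2: x := x + x  -- replace 0 occurrence(s) of x with (x + x)
  => ( y * z ) <= 6
stmt 1: z := y + 5  -- replace 1 occurrence(s) of z with (y + 5)
  => ( y * ( y + 5 ) ) <= 6

Answer: ( y * ( y + 5 ) ) <= 6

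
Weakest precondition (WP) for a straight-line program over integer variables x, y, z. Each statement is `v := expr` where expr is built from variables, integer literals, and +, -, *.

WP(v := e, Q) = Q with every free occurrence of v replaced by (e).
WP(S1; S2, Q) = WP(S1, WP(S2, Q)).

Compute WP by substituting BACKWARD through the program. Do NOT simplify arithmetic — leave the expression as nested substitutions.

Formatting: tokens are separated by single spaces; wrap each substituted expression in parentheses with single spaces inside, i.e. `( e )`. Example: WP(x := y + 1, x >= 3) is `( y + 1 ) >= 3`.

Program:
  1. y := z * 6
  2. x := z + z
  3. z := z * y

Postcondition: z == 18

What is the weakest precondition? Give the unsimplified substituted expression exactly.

post: z == 18
stmt 3: z := z * y  -- replace 1 occurrence(s) of z with (z * y)
  => ( z * y ) == 18
stmt 2: x := z + z  -- replace 0 occurrence(s) of x with (z + z)
  => ( z * y ) == 18
stmt 1: y := z * 6  -- replace 1 occurrence(s) of y with (z * 6)
  => ( z * ( z * 6 ) ) == 18

Answer: ( z * ( z * 6 ) ) == 18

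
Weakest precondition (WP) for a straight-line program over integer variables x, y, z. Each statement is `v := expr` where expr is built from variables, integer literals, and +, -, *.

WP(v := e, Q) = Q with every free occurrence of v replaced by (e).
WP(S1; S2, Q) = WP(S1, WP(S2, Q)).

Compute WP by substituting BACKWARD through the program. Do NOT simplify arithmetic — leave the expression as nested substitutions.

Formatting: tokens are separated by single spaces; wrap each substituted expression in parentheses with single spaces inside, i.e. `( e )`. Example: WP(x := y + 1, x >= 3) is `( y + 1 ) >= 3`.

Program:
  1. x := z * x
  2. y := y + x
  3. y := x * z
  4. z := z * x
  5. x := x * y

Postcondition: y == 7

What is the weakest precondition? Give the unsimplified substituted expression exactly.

Answer: ( ( z * x ) * z ) == 7

Derivation:
post: y == 7
stmt 5: x := x * y  -- replace 0 occurrence(s) of x with (x * y)
  => y == 7
stmt 4: z := z * x  -- replace 0 occurrence(s) of z with (z * x)
  => y == 7
stmt 3: y := x * z  -- replace 1 occurrence(s) of y with (x * z)
  => ( x * z ) == 7
stmt 2: y := y + x  -- replace 0 occurrence(s) of y with (y + x)
  => ( x * z ) == 7
stmt 1: x := z * x  -- replace 1 occurrence(s) of x with (z * x)
  => ( ( z * x ) * z ) == 7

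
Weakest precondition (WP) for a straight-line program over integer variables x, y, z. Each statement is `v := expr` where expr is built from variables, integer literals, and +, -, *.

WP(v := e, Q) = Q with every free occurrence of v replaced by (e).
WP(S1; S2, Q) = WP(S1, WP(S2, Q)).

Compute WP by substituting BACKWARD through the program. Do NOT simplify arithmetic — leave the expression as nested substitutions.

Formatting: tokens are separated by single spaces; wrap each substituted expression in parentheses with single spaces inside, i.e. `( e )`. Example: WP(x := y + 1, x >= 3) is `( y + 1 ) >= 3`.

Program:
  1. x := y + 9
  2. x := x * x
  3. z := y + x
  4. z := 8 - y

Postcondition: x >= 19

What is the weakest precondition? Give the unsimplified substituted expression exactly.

post: x >= 19
stmt 4: z := 8 - y  -- replace 0 occurrence(s) of z with (8 - y)
  => x >= 19
stmt 3: z := y + x  -- replace 0 occurrence(s) of z with (y + x)
  => x >= 19
stmt 2: x := x * x  -- replace 1 occurrence(s) of x with (x * x)
  => ( x * x ) >= 19
stmt 1: x := y + 9  -- replace 2 occurrence(s) of x with (y + 9)
  => ( ( y + 9 ) * ( y + 9 ) ) >= 19

Answer: ( ( y + 9 ) * ( y + 9 ) ) >= 19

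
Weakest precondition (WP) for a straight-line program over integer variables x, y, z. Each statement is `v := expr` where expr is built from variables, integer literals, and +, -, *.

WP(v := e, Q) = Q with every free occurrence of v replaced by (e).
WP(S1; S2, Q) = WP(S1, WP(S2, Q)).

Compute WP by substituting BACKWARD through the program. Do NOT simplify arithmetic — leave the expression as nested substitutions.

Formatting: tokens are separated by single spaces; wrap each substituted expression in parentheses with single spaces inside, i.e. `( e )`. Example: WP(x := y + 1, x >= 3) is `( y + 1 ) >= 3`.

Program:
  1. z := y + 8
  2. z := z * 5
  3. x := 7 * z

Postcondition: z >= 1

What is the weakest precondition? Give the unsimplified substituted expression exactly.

post: z >= 1
stmt 3: x := 7 * z  -- replace 0 occurrence(s) of x with (7 * z)
  => z >= 1
stmt 2: z := z * 5  -- replace 1 occurrence(s) of z with (z * 5)
  => ( z * 5 ) >= 1
stmt 1: z := y + 8  -- replace 1 occurrence(s) of z with (y + 8)
  => ( ( y + 8 ) * 5 ) >= 1

Answer: ( ( y + 8 ) * 5 ) >= 1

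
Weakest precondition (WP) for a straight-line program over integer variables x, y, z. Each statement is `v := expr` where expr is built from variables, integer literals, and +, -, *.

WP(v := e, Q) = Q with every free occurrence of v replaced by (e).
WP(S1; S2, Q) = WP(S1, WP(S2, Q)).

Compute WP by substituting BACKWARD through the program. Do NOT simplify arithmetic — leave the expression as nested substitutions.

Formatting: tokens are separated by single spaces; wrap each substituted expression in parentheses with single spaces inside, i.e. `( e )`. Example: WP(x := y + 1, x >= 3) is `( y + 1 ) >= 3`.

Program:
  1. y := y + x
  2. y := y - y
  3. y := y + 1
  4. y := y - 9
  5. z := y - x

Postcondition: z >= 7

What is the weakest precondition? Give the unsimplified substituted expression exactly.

Answer: ( ( ( ( ( y + x ) - ( y + x ) ) + 1 ) - 9 ) - x ) >= 7

Derivation:
post: z >= 7
stmt 5: z := y - x  -- replace 1 occurrence(s) of z with (y - x)
  => ( y - x ) >= 7
stmt 4: y := y - 9  -- replace 1 occurrence(s) of y with (y - 9)
  => ( ( y - 9 ) - x ) >= 7
stmt 3: y := y + 1  -- replace 1 occurrence(s) of y with (y + 1)
  => ( ( ( y + 1 ) - 9 ) - x ) >= 7
stmt 2: y := y - y  -- replace 1 occurrence(s) of y with (y - y)
  => ( ( ( ( y - y ) + 1 ) - 9 ) - x ) >= 7
stmt 1: y := y + x  -- replace 2 occurrence(s) of y with (y + x)
  => ( ( ( ( ( y + x ) - ( y + x ) ) + 1 ) - 9 ) - x ) >= 7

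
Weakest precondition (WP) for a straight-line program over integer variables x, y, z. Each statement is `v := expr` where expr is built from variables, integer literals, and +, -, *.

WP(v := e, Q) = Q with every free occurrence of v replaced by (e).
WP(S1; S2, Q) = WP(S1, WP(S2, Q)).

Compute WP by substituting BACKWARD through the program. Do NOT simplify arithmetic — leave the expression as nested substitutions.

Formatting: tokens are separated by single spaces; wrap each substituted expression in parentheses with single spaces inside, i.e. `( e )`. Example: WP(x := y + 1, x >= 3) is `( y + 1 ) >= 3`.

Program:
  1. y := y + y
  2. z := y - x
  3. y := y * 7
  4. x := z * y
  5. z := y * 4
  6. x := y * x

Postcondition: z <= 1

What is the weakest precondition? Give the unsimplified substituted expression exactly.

Answer: ( ( ( y + y ) * 7 ) * 4 ) <= 1

Derivation:
post: z <= 1
stmt 6: x := y * x  -- replace 0 occurrence(s) of x with (y * x)
  => z <= 1
stmt 5: z := y * 4  -- replace 1 occurrence(s) of z with (y * 4)
  => ( y * 4 ) <= 1
stmt 4: x := z * y  -- replace 0 occurrence(s) of x with (z * y)
  => ( y * 4 ) <= 1
stmt 3: y := y * 7  -- replace 1 occurrence(s) of y with (y * 7)
  => ( ( y * 7 ) * 4 ) <= 1
stmt 2: z := y - x  -- replace 0 occurrence(s) of z with (y - x)
  => ( ( y * 7 ) * 4 ) <= 1
stmt 1: y := y + y  -- replace 1 occurrence(s) of y with (y + y)
  => ( ( ( y + y ) * 7 ) * 4 ) <= 1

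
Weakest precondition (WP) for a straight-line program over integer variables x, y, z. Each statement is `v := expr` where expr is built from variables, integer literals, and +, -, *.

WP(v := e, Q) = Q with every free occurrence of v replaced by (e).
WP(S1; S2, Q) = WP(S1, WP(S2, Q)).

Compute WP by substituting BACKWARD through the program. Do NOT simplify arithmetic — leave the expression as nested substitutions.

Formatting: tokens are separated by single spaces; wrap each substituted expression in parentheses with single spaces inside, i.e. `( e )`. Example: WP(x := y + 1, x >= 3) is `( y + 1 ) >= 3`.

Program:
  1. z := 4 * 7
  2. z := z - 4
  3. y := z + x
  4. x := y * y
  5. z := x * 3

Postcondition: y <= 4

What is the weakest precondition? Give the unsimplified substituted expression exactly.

post: y <= 4
stmt 5: z := x * 3  -- replace 0 occurrence(s) of z with (x * 3)
  => y <= 4
stmt 4: x := y * y  -- replace 0 occurrence(s) of x with (y * y)
  => y <= 4
stmt 3: y := z + x  -- replace 1 occurrence(s) of y with (z + x)
  => ( z + x ) <= 4
stmt 2: z := z - 4  -- replace 1 occurrence(s) of z with (z - 4)
  => ( ( z - 4 ) + x ) <= 4
stmt 1: z := 4 * 7  -- replace 1 occurrence(s) of z with (4 * 7)
  => ( ( ( 4 * 7 ) - 4 ) + x ) <= 4

Answer: ( ( ( 4 * 7 ) - 4 ) + x ) <= 4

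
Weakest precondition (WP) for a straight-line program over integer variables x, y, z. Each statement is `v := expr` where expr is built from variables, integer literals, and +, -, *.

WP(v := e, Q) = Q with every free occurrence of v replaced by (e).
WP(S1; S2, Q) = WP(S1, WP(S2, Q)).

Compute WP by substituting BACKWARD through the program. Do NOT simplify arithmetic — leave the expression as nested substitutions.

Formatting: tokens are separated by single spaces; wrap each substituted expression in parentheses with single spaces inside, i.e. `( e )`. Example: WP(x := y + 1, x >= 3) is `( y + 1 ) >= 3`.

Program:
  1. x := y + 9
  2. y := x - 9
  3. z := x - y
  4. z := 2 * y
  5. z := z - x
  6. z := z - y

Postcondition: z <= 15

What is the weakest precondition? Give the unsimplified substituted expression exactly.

post: z <= 15
stmt 6: z := z - y  -- replace 1 occurrence(s) of z with (z - y)
  => ( z - y ) <= 15
stmt 5: z := z - x  -- replace 1 occurrence(s) of z with (z - x)
  => ( ( z - x ) - y ) <= 15
stmt 4: z := 2 * y  -- replace 1 occurrence(s) of z with (2 * y)
  => ( ( ( 2 * y ) - x ) - y ) <= 15
stmt 3: z := x - y  -- replace 0 occurrence(s) of z with (x - y)
  => ( ( ( 2 * y ) - x ) - y ) <= 15
stmt 2: y := x - 9  -- replace 2 occurrence(s) of y with (x - 9)
  => ( ( ( 2 * ( x - 9 ) ) - x ) - ( x - 9 ) ) <= 15
stmt 1: x := y + 9  -- replace 3 occurrence(s) of x with (y + 9)
  => ( ( ( 2 * ( ( y + 9 ) - 9 ) ) - ( y + 9 ) ) - ( ( y + 9 ) - 9 ) ) <= 15

Answer: ( ( ( 2 * ( ( y + 9 ) - 9 ) ) - ( y + 9 ) ) - ( ( y + 9 ) - 9 ) ) <= 15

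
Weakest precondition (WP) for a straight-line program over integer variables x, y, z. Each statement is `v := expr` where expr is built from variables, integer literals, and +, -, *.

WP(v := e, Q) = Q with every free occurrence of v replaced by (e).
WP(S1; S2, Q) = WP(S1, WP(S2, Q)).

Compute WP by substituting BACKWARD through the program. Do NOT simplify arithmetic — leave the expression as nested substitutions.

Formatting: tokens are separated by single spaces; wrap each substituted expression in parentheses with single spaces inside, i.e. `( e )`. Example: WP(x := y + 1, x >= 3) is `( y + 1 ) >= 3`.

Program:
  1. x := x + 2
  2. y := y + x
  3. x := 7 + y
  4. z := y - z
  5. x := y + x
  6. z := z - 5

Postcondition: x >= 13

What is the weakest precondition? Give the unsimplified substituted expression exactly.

post: x >= 13
stmt 6: z := z - 5  -- replace 0 occurrence(s) of z with (z - 5)
  => x >= 13
stmt 5: x := y + x  -- replace 1 occurrence(s) of x with (y + x)
  => ( y + x ) >= 13
stmt 4: z := y - z  -- replace 0 occurrence(s) of z with (y - z)
  => ( y + x ) >= 13
stmt 3: x := 7 + y  -- replace 1 occurrence(s) of x with (7 + y)
  => ( y + ( 7 + y ) ) >= 13
stmt 2: y := y + x  -- replace 2 occurrence(s) of y with (y + x)
  => ( ( y + x ) + ( 7 + ( y + x ) ) ) >= 13
stmt 1: x := x + 2  -- replace 2 occurrence(s) of x with (x + 2)
  => ( ( y + ( x + 2 ) ) + ( 7 + ( y + ( x + 2 ) ) ) ) >= 13

Answer: ( ( y + ( x + 2 ) ) + ( 7 + ( y + ( x + 2 ) ) ) ) >= 13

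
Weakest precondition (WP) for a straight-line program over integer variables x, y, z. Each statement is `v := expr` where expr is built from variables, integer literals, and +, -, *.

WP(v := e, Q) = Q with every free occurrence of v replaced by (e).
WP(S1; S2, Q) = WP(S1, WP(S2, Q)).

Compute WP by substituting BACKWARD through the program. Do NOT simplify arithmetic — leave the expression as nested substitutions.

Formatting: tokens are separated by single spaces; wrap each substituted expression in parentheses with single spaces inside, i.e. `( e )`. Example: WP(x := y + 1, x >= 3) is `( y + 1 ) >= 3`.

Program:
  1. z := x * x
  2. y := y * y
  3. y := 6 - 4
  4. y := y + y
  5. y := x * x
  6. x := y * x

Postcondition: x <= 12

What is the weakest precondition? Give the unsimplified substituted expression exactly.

post: x <= 12
stmt 6: x := y * x  -- replace 1 occurrence(s) of x with (y * x)
  => ( y * x ) <= 12
stmt 5: y := x * x  -- replace 1 occurrence(s) of y with (x * x)
  => ( ( x * x ) * x ) <= 12
stmt 4: y := y + y  -- replace 0 occurrence(s) of y with (y + y)
  => ( ( x * x ) * x ) <= 12
stmt 3: y := 6 - 4  -- replace 0 occurrence(s) of y with (6 - 4)
  => ( ( x * x ) * x ) <= 12
stmt 2: y := y * y  -- replace 0 occurrence(s) of y with (y * y)
  => ( ( x * x ) * x ) <= 12
stmt 1: z := x * x  -- replace 0 occurrence(s) of z with (x * x)
  => ( ( x * x ) * x ) <= 12

Answer: ( ( x * x ) * x ) <= 12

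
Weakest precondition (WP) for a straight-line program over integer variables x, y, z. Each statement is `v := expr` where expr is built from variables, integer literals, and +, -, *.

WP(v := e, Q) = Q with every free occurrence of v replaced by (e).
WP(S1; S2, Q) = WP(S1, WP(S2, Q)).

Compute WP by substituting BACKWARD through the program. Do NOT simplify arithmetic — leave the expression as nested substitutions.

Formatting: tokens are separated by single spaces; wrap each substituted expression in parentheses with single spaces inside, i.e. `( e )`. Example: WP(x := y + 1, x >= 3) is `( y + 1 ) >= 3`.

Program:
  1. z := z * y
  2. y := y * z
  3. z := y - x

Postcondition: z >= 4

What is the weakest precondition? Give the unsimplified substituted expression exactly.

post: z >= 4
stmt 3: z := y - x  -- replace 1 occurrence(s) of z with (y - x)
  => ( y - x ) >= 4
stmt 2: y := y * z  -- replace 1 occurrence(s) of y with (y * z)
  => ( ( y * z ) - x ) >= 4
stmt 1: z := z * y  -- replace 1 occurrence(s) of z with (z * y)
  => ( ( y * ( z * y ) ) - x ) >= 4

Answer: ( ( y * ( z * y ) ) - x ) >= 4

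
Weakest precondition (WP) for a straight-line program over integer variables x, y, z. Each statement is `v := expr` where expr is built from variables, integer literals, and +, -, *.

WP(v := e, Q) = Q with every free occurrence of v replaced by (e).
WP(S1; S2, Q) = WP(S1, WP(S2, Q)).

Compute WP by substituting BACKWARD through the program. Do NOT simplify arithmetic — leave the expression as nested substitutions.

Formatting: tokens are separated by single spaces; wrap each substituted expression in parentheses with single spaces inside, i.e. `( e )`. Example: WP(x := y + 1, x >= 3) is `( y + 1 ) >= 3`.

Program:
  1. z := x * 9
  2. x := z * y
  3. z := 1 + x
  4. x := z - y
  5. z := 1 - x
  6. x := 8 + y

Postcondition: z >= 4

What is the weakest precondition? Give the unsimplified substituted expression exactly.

Answer: ( 1 - ( ( 1 + ( ( x * 9 ) * y ) ) - y ) ) >= 4

Derivation:
post: z >= 4
stmt 6: x := 8 + y  -- replace 0 occurrence(s) of x with (8 + y)
  => z >= 4
stmt 5: z := 1 - x  -- replace 1 occurrence(s) of z with (1 - x)
  => ( 1 - x ) >= 4
stmt 4: x := z - y  -- replace 1 occurrence(s) of x with (z - y)
  => ( 1 - ( z - y ) ) >= 4
stmt 3: z := 1 + x  -- replace 1 occurrence(s) of z with (1 + x)
  => ( 1 - ( ( 1 + x ) - y ) ) >= 4
stmt 2: x := z * y  -- replace 1 occurrence(s) of x with (z * y)
  => ( 1 - ( ( 1 + ( z * y ) ) - y ) ) >= 4
stmt 1: z := x * 9  -- replace 1 occurrence(s) of z with (x * 9)
  => ( 1 - ( ( 1 + ( ( x * 9 ) * y ) ) - y ) ) >= 4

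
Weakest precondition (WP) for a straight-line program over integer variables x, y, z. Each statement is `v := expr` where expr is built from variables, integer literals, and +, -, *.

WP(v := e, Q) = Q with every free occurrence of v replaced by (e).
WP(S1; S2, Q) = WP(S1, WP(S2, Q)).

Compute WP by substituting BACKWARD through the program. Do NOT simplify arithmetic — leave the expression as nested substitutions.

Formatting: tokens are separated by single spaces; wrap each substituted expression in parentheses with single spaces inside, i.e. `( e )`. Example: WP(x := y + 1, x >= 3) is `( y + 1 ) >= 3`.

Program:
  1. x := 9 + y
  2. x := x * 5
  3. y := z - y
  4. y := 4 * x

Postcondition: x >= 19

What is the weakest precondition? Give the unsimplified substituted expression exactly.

Answer: ( ( 9 + y ) * 5 ) >= 19

Derivation:
post: x >= 19
stmt 4: y := 4 * x  -- replace 0 occurrence(s) of y with (4 * x)
  => x >= 19
stmt 3: y := z - y  -- replace 0 occurrence(s) of y with (z - y)
  => x >= 19
stmt 2: x := x * 5  -- replace 1 occurrence(s) of x with (x * 5)
  => ( x * 5 ) >= 19
stmt 1: x := 9 + y  -- replace 1 occurrence(s) of x with (9 + y)
  => ( ( 9 + y ) * 5 ) >= 19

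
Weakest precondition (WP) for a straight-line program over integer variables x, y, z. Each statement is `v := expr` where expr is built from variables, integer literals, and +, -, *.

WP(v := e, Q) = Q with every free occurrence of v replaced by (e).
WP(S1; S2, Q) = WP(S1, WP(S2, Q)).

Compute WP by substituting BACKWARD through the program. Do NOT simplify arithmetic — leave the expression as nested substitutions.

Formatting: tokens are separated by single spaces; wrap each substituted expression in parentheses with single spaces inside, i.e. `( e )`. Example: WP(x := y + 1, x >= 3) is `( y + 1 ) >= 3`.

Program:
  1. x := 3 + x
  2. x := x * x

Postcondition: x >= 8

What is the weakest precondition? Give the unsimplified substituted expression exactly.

Answer: ( ( 3 + x ) * ( 3 + x ) ) >= 8

Derivation:
post: x >= 8
stmt 2: x := x * x  -- replace 1 occurrence(s) of x with (x * x)
  => ( x * x ) >= 8
stmt 1: x := 3 + x  -- replace 2 occurrence(s) of x with (3 + x)
  => ( ( 3 + x ) * ( 3 + x ) ) >= 8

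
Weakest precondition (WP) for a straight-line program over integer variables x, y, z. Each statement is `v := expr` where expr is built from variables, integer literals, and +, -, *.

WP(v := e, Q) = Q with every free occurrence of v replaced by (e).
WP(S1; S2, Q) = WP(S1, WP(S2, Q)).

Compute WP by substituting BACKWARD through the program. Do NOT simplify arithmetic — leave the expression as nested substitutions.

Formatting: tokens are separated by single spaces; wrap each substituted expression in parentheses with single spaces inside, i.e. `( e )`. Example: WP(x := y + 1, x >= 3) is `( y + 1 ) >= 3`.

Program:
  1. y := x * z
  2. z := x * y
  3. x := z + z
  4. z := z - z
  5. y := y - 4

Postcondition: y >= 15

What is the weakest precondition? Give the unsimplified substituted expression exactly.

Answer: ( ( x * z ) - 4 ) >= 15

Derivation:
post: y >= 15
stmt 5: y := y - 4  -- replace 1 occurrence(s) of y with (y - 4)
  => ( y - 4 ) >= 15
stmt 4: z := z - z  -- replace 0 occurrence(s) of z with (z - z)
  => ( y - 4 ) >= 15
stmt 3: x := z + z  -- replace 0 occurrence(s) of x with (z + z)
  => ( y - 4 ) >= 15
stmt 2: z := x * y  -- replace 0 occurrence(s) of z with (x * y)
  => ( y - 4 ) >= 15
stmt 1: y := x * z  -- replace 1 occurrence(s) of y with (x * z)
  => ( ( x * z ) - 4 ) >= 15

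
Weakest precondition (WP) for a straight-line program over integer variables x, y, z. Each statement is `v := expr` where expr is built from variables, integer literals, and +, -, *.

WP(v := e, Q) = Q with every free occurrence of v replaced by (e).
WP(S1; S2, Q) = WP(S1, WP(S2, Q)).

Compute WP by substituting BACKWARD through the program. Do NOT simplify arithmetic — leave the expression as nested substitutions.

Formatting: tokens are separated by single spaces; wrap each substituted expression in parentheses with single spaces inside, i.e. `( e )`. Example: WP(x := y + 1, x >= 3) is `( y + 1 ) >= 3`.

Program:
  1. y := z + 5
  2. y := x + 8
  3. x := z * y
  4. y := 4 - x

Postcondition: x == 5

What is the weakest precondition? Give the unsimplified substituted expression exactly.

post: x == 5
stmt 4: y := 4 - x  -- replace 0 occurrence(s) of y with (4 - x)
  => x == 5
stmt 3: x := z * y  -- replace 1 occurrence(s) of x with (z * y)
  => ( z * y ) == 5
stmt 2: y := x + 8  -- replace 1 occurrence(s) of y with (x + 8)
  => ( z * ( x + 8 ) ) == 5
stmt 1: y := z + 5  -- replace 0 occurrence(s) of y with (z + 5)
  => ( z * ( x + 8 ) ) == 5

Answer: ( z * ( x + 8 ) ) == 5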